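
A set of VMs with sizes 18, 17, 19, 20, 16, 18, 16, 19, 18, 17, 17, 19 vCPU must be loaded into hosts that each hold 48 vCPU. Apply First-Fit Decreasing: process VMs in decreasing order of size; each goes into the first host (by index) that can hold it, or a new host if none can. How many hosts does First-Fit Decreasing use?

Sorted descending: 20, 19, 19, 19, 18, 18, 18, 17, 17, 17, 16, 16.
20 vCPU → host 1 (remaining 28 vCPU)
19 vCPU → host 1 (remaining 9 vCPU)
19 vCPU → host 2 (remaining 29 vCPU)
19 vCPU → host 2 (remaining 10 vCPU)
18 vCPU → host 3 (remaining 30 vCPU)
18 vCPU → host 3 (remaining 12 vCPU)
18 vCPU → host 4 (remaining 30 vCPU)
17 vCPU → host 4 (remaining 13 vCPU)
17 vCPU → host 5 (remaining 31 vCPU)
17 vCPU → host 5 (remaining 14 vCPU)
16 vCPU → host 6 (remaining 32 vCPU)
16 vCPU → host 6 (remaining 16 vCPU)

6 hosts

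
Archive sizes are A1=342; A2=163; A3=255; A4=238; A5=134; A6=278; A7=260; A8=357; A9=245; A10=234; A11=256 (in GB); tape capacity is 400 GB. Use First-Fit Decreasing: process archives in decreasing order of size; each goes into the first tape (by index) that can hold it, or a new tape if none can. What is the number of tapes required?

Sorted descending: 357, 342, 278, 260, 256, 255, 245, 238, 234, 163, 134.
Put 357 GB in tape 1; 43 GB remain.
Put 342 GB in tape 2; 58 GB remain.
Put 278 GB in tape 3; 122 GB remain.
Put 260 GB in tape 4; 140 GB remain.
Put 256 GB in tape 5; 144 GB remain.
Put 255 GB in tape 6; 145 GB remain.
Put 245 GB in tape 7; 155 GB remain.
Put 238 GB in tape 8; 162 GB remain.
Put 234 GB in tape 9; 166 GB remain.
Put 163 GB in tape 9; 3 GB remain.
Put 134 GB in tape 4; 6 GB remain.
Final tapes: [357] [342] [278] [260,134] [256] [255] [245] [238] [234,163].

9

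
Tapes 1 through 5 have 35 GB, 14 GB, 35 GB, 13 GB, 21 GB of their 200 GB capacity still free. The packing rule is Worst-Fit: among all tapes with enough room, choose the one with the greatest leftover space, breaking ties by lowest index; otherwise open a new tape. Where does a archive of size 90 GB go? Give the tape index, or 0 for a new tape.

0

No tape has ≥ 90 GB free, so a new tape is opened.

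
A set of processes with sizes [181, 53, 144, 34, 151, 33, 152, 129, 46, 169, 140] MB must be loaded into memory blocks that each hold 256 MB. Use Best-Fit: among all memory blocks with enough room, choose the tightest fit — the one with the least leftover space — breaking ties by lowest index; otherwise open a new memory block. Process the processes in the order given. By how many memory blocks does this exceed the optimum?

Best-Fit: [181,53] [144,34,33] [151] [152,46] [129] [169] [140] → 7 memory blocks.
7 processes exceed 128 MB (half the capacity), and no two of those can share a memory block, so at least 7 memory blocks are needed.
So 7 is already optimal.

0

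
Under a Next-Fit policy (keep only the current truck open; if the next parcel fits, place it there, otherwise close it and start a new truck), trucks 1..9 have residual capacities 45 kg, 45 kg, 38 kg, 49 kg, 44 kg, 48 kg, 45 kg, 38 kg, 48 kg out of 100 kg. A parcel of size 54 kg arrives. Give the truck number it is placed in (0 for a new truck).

0

Next-Fit only looks at truck 9, which has 48 kg free.
54 kg does not fit, so a new truck is opened.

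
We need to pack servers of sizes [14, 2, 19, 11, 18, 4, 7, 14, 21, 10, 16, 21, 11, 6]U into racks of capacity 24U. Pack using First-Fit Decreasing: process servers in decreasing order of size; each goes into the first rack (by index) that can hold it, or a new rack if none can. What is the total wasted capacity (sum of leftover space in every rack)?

18

Sorted descending: 21, 21, 19, 18, 16, 14, 14, 11, 11, 10, 7, 6, 4, 2.
rack 1: place 21U, 3U left
rack 2: place 21U, 3U left
rack 3: place 19U, 5U left
rack 4: place 18U, 6U left
rack 5: place 16U, 8U left
rack 6: place 14U, 10U left
rack 7: place 14U, 10U left
rack 8: place 11U, 13U left
rack 8: place 11U, 2U left
rack 6: place 10U, 0U left
rack 5: place 7U, 1U left
rack 4: place 6U, 0U left
rack 3: place 4U, 1U left
rack 1: place 2U, 1U left
8 racks × 24U = 192U; used 174U; unused 18U.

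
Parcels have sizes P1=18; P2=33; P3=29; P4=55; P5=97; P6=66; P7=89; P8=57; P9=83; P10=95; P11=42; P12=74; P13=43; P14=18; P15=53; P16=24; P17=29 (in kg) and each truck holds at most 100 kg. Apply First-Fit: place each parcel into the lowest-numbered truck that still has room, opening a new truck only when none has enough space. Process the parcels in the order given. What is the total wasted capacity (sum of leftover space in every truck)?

P1 (18 kg) → truck 1 (remaining 82 kg)
P2 (33 kg) → truck 1 (remaining 49 kg)
P3 (29 kg) → truck 1 (remaining 20 kg)
P4 (55 kg) → truck 2 (remaining 45 kg)
P5 (97 kg) → truck 3 (remaining 3 kg)
P6 (66 kg) → truck 4 (remaining 34 kg)
P7 (89 kg) → truck 5 (remaining 11 kg)
P8 (57 kg) → truck 6 (remaining 43 kg)
P9 (83 kg) → truck 7 (remaining 17 kg)
P10 (95 kg) → truck 8 (remaining 5 kg)
P11 (42 kg) → truck 2 (remaining 3 kg)
P12 (74 kg) → truck 9 (remaining 26 kg)
P13 (43 kg) → truck 6 (remaining 0 kg)
P14 (18 kg) → truck 1 (remaining 2 kg)
P15 (53 kg) → truck 10 (remaining 47 kg)
P16 (24 kg) → truck 4 (remaining 10 kg)
P17 (29 kg) → truck 10 (remaining 18 kg)
10 trucks × 100 kg = 1000 kg; used 905 kg; unused 95 kg.

95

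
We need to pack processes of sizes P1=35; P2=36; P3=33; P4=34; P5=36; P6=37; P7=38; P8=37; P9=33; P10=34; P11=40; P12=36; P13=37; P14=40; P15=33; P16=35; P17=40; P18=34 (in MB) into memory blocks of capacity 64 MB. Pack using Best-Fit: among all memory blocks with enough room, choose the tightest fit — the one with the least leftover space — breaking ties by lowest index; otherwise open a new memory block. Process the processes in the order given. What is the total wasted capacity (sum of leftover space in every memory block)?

504

memory block 1: place P1 (35 MB), 29 MB left
memory block 2: place P2 (36 MB), 28 MB left
memory block 3: place P3 (33 MB), 31 MB left
memory block 4: place P4 (34 MB), 30 MB left
memory block 5: place P5 (36 MB), 28 MB left
memory block 6: place P6 (37 MB), 27 MB left
memory block 7: place P7 (38 MB), 26 MB left
memory block 8: place P8 (37 MB), 27 MB left
memory block 9: place P9 (33 MB), 31 MB left
memory block 10: place P10 (34 MB), 30 MB left
memory block 11: place P11 (40 MB), 24 MB left
memory block 12: place P12 (36 MB), 28 MB left
memory block 13: place P13 (37 MB), 27 MB left
memory block 14: place P14 (40 MB), 24 MB left
memory block 15: place P15 (33 MB), 31 MB left
memory block 16: place P16 (35 MB), 29 MB left
memory block 17: place P17 (40 MB), 24 MB left
memory block 18: place P18 (34 MB), 30 MB left
18 memory blocks × 64 MB = 1152 MB; used 648 MB; unused 504 MB.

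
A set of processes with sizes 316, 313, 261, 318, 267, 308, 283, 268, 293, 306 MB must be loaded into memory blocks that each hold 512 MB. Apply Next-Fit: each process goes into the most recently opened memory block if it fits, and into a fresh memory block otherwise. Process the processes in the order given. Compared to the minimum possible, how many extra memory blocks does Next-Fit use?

0

Next-Fit: [316] [313] [261] [318] [267] [308] [283] [268] [293] [306] → 10 memory blocks.
10 processes exceed 256 MB (half the capacity), and no two of those can share a memory block, so at least 10 memory blocks are needed.
So 10 is already optimal.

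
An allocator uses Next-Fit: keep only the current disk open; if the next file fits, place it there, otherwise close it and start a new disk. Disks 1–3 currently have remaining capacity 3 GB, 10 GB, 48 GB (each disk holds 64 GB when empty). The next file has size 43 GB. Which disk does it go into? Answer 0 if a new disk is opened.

3

Next-Fit only looks at disk 3, which has 48 GB free.
43 GB fits there.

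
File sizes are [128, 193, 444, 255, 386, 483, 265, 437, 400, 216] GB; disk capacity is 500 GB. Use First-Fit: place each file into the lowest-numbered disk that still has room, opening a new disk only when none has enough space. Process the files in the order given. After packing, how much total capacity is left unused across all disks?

disk 1: place 128 GB, 372 GB left
disk 1: place 193 GB, 179 GB left
disk 2: place 444 GB, 56 GB left
disk 3: place 255 GB, 245 GB left
disk 4: place 386 GB, 114 GB left
disk 5: place 483 GB, 17 GB left
disk 6: place 265 GB, 235 GB left
disk 7: place 437 GB, 63 GB left
disk 8: place 400 GB, 100 GB left
disk 3: place 216 GB, 29 GB left
8 disks × 500 GB = 4000 GB; used 3207 GB; unused 793 GB.

793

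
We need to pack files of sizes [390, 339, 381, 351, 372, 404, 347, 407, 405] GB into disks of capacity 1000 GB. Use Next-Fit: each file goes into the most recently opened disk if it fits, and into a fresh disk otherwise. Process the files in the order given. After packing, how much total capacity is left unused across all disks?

1604

disk 1: place 390 GB, 610 GB left
disk 1: place 339 GB, 271 GB left
disk 2: place 381 GB, 619 GB left
disk 2: place 351 GB, 268 GB left
disk 3: place 372 GB, 628 GB left
disk 3: place 404 GB, 224 GB left
disk 4: place 347 GB, 653 GB left
disk 4: place 407 GB, 246 GB left
disk 5: place 405 GB, 595 GB left
5 disks × 1000 GB = 5000 GB; used 3396 GB; unused 1604 GB.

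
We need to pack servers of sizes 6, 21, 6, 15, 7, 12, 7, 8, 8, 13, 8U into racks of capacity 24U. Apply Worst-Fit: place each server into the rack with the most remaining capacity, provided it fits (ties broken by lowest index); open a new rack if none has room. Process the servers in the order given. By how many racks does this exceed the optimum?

1

Worst-Fit: [6,6,7] [21] [15,8] [12,7] [8,13] [8] → 6 racks.
Total size 111U; any packing needs at least ⌈111/24⌉ = 5 racks.
An optimal packing achieves that bound: [21] [15,8] [13,8] [12,6,6] [8,7,7] → 5 racks.
Excess: 6 − 5 = 1.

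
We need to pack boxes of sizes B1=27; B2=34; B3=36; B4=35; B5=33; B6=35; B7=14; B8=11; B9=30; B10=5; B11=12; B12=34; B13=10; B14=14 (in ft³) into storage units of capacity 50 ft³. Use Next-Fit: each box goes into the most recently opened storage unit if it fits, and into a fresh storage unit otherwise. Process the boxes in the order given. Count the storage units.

Put B1 (27 ft³) in storage unit 1; 23 ft³ remain.
Put B2 (34 ft³) in storage unit 2; 16 ft³ remain.
Put B3 (36 ft³) in storage unit 3; 14 ft³ remain.
Put B4 (35 ft³) in storage unit 4; 15 ft³ remain.
Put B5 (33 ft³) in storage unit 5; 17 ft³ remain.
Put B6 (35 ft³) in storage unit 6; 15 ft³ remain.
Put B7 (14 ft³) in storage unit 6; 1 ft³ remain.
Put B8 (11 ft³) in storage unit 7; 39 ft³ remain.
Put B9 (30 ft³) in storage unit 7; 9 ft³ remain.
Put B10 (5 ft³) in storage unit 7; 4 ft³ remain.
Put B11 (12 ft³) in storage unit 8; 38 ft³ remain.
Put B12 (34 ft³) in storage unit 8; 4 ft³ remain.
Put B13 (10 ft³) in storage unit 9; 40 ft³ remain.
Put B14 (14 ft³) in storage unit 9; 26 ft³ remain.
Final storage units: [27] [34] [36] [35] [33] [35,14] [11,30,5] [12,34] [10,14].

9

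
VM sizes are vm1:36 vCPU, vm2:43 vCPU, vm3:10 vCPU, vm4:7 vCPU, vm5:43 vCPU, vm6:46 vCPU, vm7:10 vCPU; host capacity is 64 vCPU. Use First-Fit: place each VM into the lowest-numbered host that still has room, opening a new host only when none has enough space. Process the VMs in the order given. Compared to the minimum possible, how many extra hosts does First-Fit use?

First-Fit: [36,10,7,10] [43] [43] [46] → 4 hosts.
Total size 195 vCPU; any packing needs at least ⌈195/64⌉ = 4 hosts.
So 4 is already optimal.

0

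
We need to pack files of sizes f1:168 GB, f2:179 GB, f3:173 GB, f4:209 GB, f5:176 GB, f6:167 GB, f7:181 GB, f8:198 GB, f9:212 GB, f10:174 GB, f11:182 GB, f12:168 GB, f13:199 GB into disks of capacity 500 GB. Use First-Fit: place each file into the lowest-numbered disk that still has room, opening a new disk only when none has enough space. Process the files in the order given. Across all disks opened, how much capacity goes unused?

disk 1: place f1 (168 GB), 332 GB left
disk 1: place f2 (179 GB), 153 GB left
disk 2: place f3 (173 GB), 327 GB left
disk 2: place f4 (209 GB), 118 GB left
disk 3: place f5 (176 GB), 324 GB left
disk 3: place f6 (167 GB), 157 GB left
disk 4: place f7 (181 GB), 319 GB left
disk 4: place f8 (198 GB), 121 GB left
disk 5: place f9 (212 GB), 288 GB left
disk 5: place f10 (174 GB), 114 GB left
disk 6: place f11 (182 GB), 318 GB left
disk 6: place f12 (168 GB), 150 GB left
disk 7: place f13 (199 GB), 301 GB left
7 disks × 500 GB = 3500 GB; used 2386 GB; unused 1114 GB.

1114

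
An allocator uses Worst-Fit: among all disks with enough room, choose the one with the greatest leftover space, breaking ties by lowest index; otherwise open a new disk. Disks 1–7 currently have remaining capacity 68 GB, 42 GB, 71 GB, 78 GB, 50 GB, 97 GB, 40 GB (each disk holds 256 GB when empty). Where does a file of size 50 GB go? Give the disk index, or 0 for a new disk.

Disks with room: disk 1 (68 GB), disk 3 (71 GB), disk 4 (78 GB), disk 5 (50 GB), disk 6 (97 GB).
Most room is disk 6 with 97 GB free.

6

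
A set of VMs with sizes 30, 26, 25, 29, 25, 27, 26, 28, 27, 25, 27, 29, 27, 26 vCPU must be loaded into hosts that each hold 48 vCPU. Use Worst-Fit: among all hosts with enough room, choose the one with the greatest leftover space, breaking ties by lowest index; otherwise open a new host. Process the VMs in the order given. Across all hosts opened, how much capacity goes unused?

295

30 vCPU → host 1 (remaining 18 vCPU)
26 vCPU → host 2 (remaining 22 vCPU)
25 vCPU → host 3 (remaining 23 vCPU)
29 vCPU → host 4 (remaining 19 vCPU)
25 vCPU → host 5 (remaining 23 vCPU)
27 vCPU → host 6 (remaining 21 vCPU)
26 vCPU → host 7 (remaining 22 vCPU)
28 vCPU → host 8 (remaining 20 vCPU)
27 vCPU → host 9 (remaining 21 vCPU)
25 vCPU → host 10 (remaining 23 vCPU)
27 vCPU → host 11 (remaining 21 vCPU)
29 vCPU → host 12 (remaining 19 vCPU)
27 vCPU → host 13 (remaining 21 vCPU)
26 vCPU → host 14 (remaining 22 vCPU)
14 hosts × 48 vCPU = 672 vCPU; used 377 vCPU; unused 295 vCPU.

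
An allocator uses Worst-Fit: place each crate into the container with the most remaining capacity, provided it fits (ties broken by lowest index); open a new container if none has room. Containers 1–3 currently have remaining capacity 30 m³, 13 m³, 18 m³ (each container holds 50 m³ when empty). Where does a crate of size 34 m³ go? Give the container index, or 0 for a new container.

No container has ≥ 34 m³ free, so a new container is opened.

0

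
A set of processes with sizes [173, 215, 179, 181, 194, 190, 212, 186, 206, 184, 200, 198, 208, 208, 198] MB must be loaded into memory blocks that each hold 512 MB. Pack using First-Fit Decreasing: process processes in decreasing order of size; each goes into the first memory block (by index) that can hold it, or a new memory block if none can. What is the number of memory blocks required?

8 memory blocks

Sorted descending: 215, 212, 208, 208, 206, 200, 198, 198, 194, 190, 186, 184, 181, 179, 173.
Put 215 MB in memory block 1; 297 MB remain.
Put 212 MB in memory block 1; 85 MB remain.
Put 208 MB in memory block 2; 304 MB remain.
Put 208 MB in memory block 2; 96 MB remain.
Put 206 MB in memory block 3; 306 MB remain.
Put 200 MB in memory block 3; 106 MB remain.
Put 198 MB in memory block 4; 314 MB remain.
Put 198 MB in memory block 4; 116 MB remain.
Put 194 MB in memory block 5; 318 MB remain.
Put 190 MB in memory block 5; 128 MB remain.
Put 186 MB in memory block 6; 326 MB remain.
Put 184 MB in memory block 6; 142 MB remain.
Put 181 MB in memory block 7; 331 MB remain.
Put 179 MB in memory block 7; 152 MB remain.
Put 173 MB in memory block 8; 339 MB remain.
Final memory blocks: [215,212] [208,208] [206,200] [198,198] [194,190] [186,184] [181,179] [173].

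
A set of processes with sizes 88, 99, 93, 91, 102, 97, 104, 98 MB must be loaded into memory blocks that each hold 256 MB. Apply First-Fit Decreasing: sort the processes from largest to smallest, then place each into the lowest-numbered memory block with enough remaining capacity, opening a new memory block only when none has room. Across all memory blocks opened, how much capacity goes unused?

Sorted descending: 104, 102, 99, 98, 97, 93, 91, 88.
memory block 1: place 104 MB, 152 MB left
memory block 1: place 102 MB, 50 MB left
memory block 2: place 99 MB, 157 MB left
memory block 2: place 98 MB, 59 MB left
memory block 3: place 97 MB, 159 MB left
memory block 3: place 93 MB, 66 MB left
memory block 4: place 91 MB, 165 MB left
memory block 4: place 88 MB, 77 MB left
4 memory blocks × 256 MB = 1024 MB; used 772 MB; unused 252 MB.

252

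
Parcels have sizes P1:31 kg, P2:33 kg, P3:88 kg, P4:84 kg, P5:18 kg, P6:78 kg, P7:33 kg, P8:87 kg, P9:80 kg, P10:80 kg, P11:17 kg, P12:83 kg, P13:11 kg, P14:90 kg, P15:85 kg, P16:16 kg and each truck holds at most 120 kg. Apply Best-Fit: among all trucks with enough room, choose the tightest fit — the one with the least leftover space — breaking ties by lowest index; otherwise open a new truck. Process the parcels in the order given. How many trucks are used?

10 trucks

Put P1 (31 kg) in truck 1; 89 kg remain.
Put P2 (33 kg) in truck 1; 56 kg remain.
Put P3 (88 kg) in truck 2; 32 kg remain.
Put P4 (84 kg) in truck 3; 36 kg remain.
Put P5 (18 kg) in truck 2; 14 kg remain.
Put P6 (78 kg) in truck 4; 42 kg remain.
Put P7 (33 kg) in truck 3; 3 kg remain.
Put P8 (87 kg) in truck 5; 33 kg remain.
Put P9 (80 kg) in truck 6; 40 kg remain.
Put P10 (80 kg) in truck 7; 40 kg remain.
Put P11 (17 kg) in truck 5; 16 kg remain.
Put P12 (83 kg) in truck 8; 37 kg remain.
Put P13 (11 kg) in truck 2; 3 kg remain.
Put P14 (90 kg) in truck 9; 30 kg remain.
Put P15 (85 kg) in truck 10; 35 kg remain.
Put P16 (16 kg) in truck 5; 0 kg remain.
Final trucks: [31,33] [88,18,11] [84,33] [78] [87,17,16] [80] [80] [83] [90] [85].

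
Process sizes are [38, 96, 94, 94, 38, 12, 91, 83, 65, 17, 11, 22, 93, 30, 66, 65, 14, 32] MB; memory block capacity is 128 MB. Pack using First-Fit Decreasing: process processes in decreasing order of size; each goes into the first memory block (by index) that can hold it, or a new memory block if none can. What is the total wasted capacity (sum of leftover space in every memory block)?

191

Sorted descending: 96, 94, 94, 93, 91, 83, 66, 65, 65, 38, 38, 32, 30, 22, 17, 14, 12, 11.
96 MB → memory block 1 (remaining 32 MB)
94 MB → memory block 2 (remaining 34 MB)
94 MB → memory block 3 (remaining 34 MB)
93 MB → memory block 4 (remaining 35 MB)
91 MB → memory block 5 (remaining 37 MB)
83 MB → memory block 6 (remaining 45 MB)
66 MB → memory block 7 (remaining 62 MB)
65 MB → memory block 8 (remaining 63 MB)
65 MB → memory block 9 (remaining 63 MB)
38 MB → memory block 6 (remaining 7 MB)
38 MB → memory block 7 (remaining 24 MB)
32 MB → memory block 1 (remaining 0 MB)
30 MB → memory block 2 (remaining 4 MB)
22 MB → memory block 3 (remaining 12 MB)
17 MB → memory block 4 (remaining 18 MB)
14 MB → memory block 4 (remaining 4 MB)
12 MB → memory block 3 (remaining 0 MB)
11 MB → memory block 5 (remaining 26 MB)
9 memory blocks × 128 MB = 1152 MB; used 961 MB; unused 191 MB.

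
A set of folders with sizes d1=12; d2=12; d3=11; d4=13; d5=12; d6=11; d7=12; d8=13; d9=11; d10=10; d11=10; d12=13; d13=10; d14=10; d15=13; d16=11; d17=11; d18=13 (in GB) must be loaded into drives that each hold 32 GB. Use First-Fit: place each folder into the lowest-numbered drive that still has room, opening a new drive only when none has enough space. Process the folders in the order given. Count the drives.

9

drive 1: place d1 (12 GB), 20 GB left
drive 1: place d2 (12 GB), 8 GB left
drive 2: place d3 (11 GB), 21 GB left
drive 2: place d4 (13 GB), 8 GB left
drive 3: place d5 (12 GB), 20 GB left
drive 3: place d6 (11 GB), 9 GB left
drive 4: place d7 (12 GB), 20 GB left
drive 4: place d8 (13 GB), 7 GB left
drive 5: place d9 (11 GB), 21 GB left
drive 5: place d10 (10 GB), 11 GB left
drive 5: place d11 (10 GB), 1 GB left
drive 6: place d12 (13 GB), 19 GB left
drive 6: place d13 (10 GB), 9 GB left
drive 7: place d14 (10 GB), 22 GB left
drive 7: place d15 (13 GB), 9 GB left
drive 8: place d16 (11 GB), 21 GB left
drive 8: place d17 (11 GB), 10 GB left
drive 9: place d18 (13 GB), 19 GB left
Final drives: [12,12] [11,13] [12,11] [12,13] [11,10,10] [13,10] [10,13] [11,11] [13].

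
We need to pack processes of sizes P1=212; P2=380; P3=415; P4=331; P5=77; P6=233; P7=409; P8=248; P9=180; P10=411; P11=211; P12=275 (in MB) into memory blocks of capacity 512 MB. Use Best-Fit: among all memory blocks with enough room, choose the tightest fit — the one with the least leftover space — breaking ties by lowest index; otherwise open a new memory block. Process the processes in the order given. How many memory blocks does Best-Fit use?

8

P1 (212 MB) → memory block 1 (remaining 300 MB)
P2 (380 MB) → memory block 2 (remaining 132 MB)
P3 (415 MB) → memory block 3 (remaining 97 MB)
P4 (331 MB) → memory block 4 (remaining 181 MB)
P5 (77 MB) → memory block 3 (remaining 20 MB)
P6 (233 MB) → memory block 1 (remaining 67 MB)
P7 (409 MB) → memory block 5 (remaining 103 MB)
P8 (248 MB) → memory block 6 (remaining 264 MB)
P9 (180 MB) → memory block 4 (remaining 1 MB)
P10 (411 MB) → memory block 7 (remaining 101 MB)
P11 (211 MB) → memory block 6 (remaining 53 MB)
P12 (275 MB) → memory block 8 (remaining 237 MB)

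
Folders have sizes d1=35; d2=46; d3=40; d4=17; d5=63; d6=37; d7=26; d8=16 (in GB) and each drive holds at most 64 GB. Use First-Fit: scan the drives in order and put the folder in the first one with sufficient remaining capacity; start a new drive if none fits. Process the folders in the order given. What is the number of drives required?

5

drive 1: place d1 (35 GB), 29 GB left
drive 2: place d2 (46 GB), 18 GB left
drive 3: place d3 (40 GB), 24 GB left
drive 1: place d4 (17 GB), 12 GB left
drive 4: place d5 (63 GB), 1 GB left
drive 5: place d6 (37 GB), 27 GB left
drive 5: place d7 (26 GB), 1 GB left
drive 2: place d8 (16 GB), 2 GB left
Final drives: [35,17] [46,16] [40] [63] [37,26].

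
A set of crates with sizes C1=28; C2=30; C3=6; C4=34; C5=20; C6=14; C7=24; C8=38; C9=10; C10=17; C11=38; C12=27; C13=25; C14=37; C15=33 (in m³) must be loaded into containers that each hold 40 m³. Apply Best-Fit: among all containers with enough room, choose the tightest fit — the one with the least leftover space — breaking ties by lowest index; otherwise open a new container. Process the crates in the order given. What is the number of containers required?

12

Put C1 (28 m³) in container 1; 12 m³ remain.
Put C2 (30 m³) in container 2; 10 m³ remain.
Put C3 (6 m³) in container 2; 4 m³ remain.
Put C4 (34 m³) in container 3; 6 m³ remain.
Put C5 (20 m³) in container 4; 20 m³ remain.
Put C6 (14 m³) in container 4; 6 m³ remain.
Put C7 (24 m³) in container 5; 16 m³ remain.
Put C8 (38 m³) in container 6; 2 m³ remain.
Put C9 (10 m³) in container 1; 2 m³ remain.
Put C10 (17 m³) in container 7; 23 m³ remain.
Put C11 (38 m³) in container 8; 2 m³ remain.
Put C12 (27 m³) in container 9; 13 m³ remain.
Put C13 (25 m³) in container 10; 15 m³ remain.
Put C14 (37 m³) in container 11; 3 m³ remain.
Put C15 (33 m³) in container 12; 7 m³ remain.
Final containers: [28,10] [30,6] [34] [20,14] [24] [38] [17] [38] [27] [25] [37] [33].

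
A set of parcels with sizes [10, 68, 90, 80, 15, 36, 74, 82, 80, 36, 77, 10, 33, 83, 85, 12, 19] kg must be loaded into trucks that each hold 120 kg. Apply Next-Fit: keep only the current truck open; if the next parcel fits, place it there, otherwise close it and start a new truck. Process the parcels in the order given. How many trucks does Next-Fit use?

9

10 kg → truck 1 (remaining 110 kg)
68 kg → truck 1 (remaining 42 kg)
90 kg → truck 2 (remaining 30 kg)
80 kg → truck 3 (remaining 40 kg)
15 kg → truck 3 (remaining 25 kg)
36 kg → truck 4 (remaining 84 kg)
74 kg → truck 4 (remaining 10 kg)
82 kg → truck 5 (remaining 38 kg)
80 kg → truck 6 (remaining 40 kg)
36 kg → truck 6 (remaining 4 kg)
77 kg → truck 7 (remaining 43 kg)
10 kg → truck 7 (remaining 33 kg)
33 kg → truck 7 (remaining 0 kg)
83 kg → truck 8 (remaining 37 kg)
85 kg → truck 9 (remaining 35 kg)
12 kg → truck 9 (remaining 23 kg)
19 kg → truck 9 (remaining 4 kg)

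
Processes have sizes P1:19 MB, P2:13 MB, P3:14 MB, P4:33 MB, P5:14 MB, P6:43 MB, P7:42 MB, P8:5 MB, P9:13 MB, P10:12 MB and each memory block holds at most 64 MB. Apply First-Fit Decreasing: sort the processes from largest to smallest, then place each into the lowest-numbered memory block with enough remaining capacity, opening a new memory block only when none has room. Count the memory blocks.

Sorted descending: 43, 42, 33, 19, 14, 14, 13, 13, 12, 5.
Put 43 MB in memory block 1; 21 MB remain.
Put 42 MB in memory block 2; 22 MB remain.
Put 33 MB in memory block 3; 31 MB remain.
Put 19 MB in memory block 1; 2 MB remain.
Put 14 MB in memory block 2; 8 MB remain.
Put 14 MB in memory block 3; 17 MB remain.
Put 13 MB in memory block 3; 4 MB remain.
Put 13 MB in memory block 4; 51 MB remain.
Put 12 MB in memory block 4; 39 MB remain.
Put 5 MB in memory block 2; 3 MB remain.
Final memory blocks: [43,19] [42,14,5] [33,14,13] [13,12].

4 memory blocks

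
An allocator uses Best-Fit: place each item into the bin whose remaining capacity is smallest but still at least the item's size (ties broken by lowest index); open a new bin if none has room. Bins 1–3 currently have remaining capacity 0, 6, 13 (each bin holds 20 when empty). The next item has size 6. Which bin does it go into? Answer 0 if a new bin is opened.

Bins with room: bin 2 (6), bin 3 (13).
Tightest fit is bin 2 with 6 free.

2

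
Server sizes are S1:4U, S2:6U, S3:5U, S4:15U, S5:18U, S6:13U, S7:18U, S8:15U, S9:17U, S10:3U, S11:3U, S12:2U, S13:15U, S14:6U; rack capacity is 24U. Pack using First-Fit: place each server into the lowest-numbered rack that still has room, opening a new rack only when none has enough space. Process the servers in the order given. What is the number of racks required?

8

S1 (4U) → rack 1 (remaining 20U)
S2 (6U) → rack 1 (remaining 14U)
S3 (5U) → rack 1 (remaining 9U)
S4 (15U) → rack 2 (remaining 9U)
S5 (18U) → rack 3 (remaining 6U)
S6 (13U) → rack 4 (remaining 11U)
S7 (18U) → rack 5 (remaining 6U)
S8 (15U) → rack 6 (remaining 9U)
S9 (17U) → rack 7 (remaining 7U)
S10 (3U) → rack 1 (remaining 6U)
S11 (3U) → rack 1 (remaining 3U)
S12 (2U) → rack 1 (remaining 1U)
S13 (15U) → rack 8 (remaining 9U)
S14 (6U) → rack 2 (remaining 3U)
Final racks: [4,6,5,3,3,2] [15,6] [18] [13] [18] [15] [17] [15].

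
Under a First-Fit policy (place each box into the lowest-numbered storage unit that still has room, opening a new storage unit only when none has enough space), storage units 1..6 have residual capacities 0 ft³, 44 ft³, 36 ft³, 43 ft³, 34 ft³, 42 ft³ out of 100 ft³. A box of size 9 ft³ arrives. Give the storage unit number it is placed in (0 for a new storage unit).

2

Storage units with room: storage unit 2 (44 ft³), storage unit 3 (36 ft³), storage unit 4 (43 ft³), storage unit 5 (34 ft³), storage unit 6 (42 ft³).
The first with room is storage unit 2.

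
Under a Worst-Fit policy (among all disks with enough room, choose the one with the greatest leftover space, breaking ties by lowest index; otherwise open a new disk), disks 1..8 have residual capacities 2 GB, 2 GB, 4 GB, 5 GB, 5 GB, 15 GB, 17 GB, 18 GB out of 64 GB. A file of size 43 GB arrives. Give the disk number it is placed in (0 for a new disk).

0

No disk has ≥ 43 GB free, so a new disk is opened.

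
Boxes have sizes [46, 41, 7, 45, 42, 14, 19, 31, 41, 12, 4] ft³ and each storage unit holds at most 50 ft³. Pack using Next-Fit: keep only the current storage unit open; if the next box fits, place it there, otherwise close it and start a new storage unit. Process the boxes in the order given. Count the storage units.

8

Put 46 ft³ in storage unit 1; 4 ft³ remain.
Put 41 ft³ in storage unit 2; 9 ft³ remain.
Put 7 ft³ in storage unit 2; 2 ft³ remain.
Put 45 ft³ in storage unit 3; 5 ft³ remain.
Put 42 ft³ in storage unit 4; 8 ft³ remain.
Put 14 ft³ in storage unit 5; 36 ft³ remain.
Put 19 ft³ in storage unit 5; 17 ft³ remain.
Put 31 ft³ in storage unit 6; 19 ft³ remain.
Put 41 ft³ in storage unit 7; 9 ft³ remain.
Put 12 ft³ in storage unit 8; 38 ft³ remain.
Put 4 ft³ in storage unit 8; 34 ft³ remain.
Final storage units: [46] [41,7] [45] [42] [14,19] [31] [41] [12,4].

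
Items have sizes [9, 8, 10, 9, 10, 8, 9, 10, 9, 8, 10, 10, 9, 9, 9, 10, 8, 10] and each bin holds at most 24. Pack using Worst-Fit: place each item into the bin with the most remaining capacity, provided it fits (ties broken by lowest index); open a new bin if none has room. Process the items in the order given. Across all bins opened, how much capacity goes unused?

9 → bin 1 (remaining 15)
8 → bin 1 (remaining 7)
10 → bin 2 (remaining 14)
9 → bin 2 (remaining 5)
10 → bin 3 (remaining 14)
8 → bin 3 (remaining 6)
9 → bin 4 (remaining 15)
10 → bin 4 (remaining 5)
9 → bin 5 (remaining 15)
8 → bin 5 (remaining 7)
10 → bin 6 (remaining 14)
10 → bin 6 (remaining 4)
9 → bin 7 (remaining 15)
9 → bin 7 (remaining 6)
9 → bin 8 (remaining 15)
10 → bin 8 (remaining 5)
8 → bin 9 (remaining 16)
10 → bin 9 (remaining 6)
9 bins × 24 = 216; used 165; unused 51.

51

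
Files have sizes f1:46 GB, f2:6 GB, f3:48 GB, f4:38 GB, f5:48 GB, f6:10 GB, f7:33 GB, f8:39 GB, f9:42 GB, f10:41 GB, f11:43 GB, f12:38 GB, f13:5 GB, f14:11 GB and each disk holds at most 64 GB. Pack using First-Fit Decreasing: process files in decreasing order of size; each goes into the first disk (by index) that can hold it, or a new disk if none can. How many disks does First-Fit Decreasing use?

10

Sorted descending: 48, 48, 46, 43, 42, 41, 39, 38, 38, 33, 11, 10, 6, 5.
disk 1: place 48 GB, 16 GB left
disk 2: place 48 GB, 16 GB left
disk 3: place 46 GB, 18 GB left
disk 4: place 43 GB, 21 GB left
disk 5: place 42 GB, 22 GB left
disk 6: place 41 GB, 23 GB left
disk 7: place 39 GB, 25 GB left
disk 8: place 38 GB, 26 GB left
disk 9: place 38 GB, 26 GB left
disk 10: place 33 GB, 31 GB left
disk 1: place 11 GB, 5 GB left
disk 2: place 10 GB, 6 GB left
disk 2: place 6 GB, 0 GB left
disk 1: place 5 GB, 0 GB left
Final disks: [48,11,5] [48,10,6] [46] [43] [42] [41] [39] [38] [38] [33].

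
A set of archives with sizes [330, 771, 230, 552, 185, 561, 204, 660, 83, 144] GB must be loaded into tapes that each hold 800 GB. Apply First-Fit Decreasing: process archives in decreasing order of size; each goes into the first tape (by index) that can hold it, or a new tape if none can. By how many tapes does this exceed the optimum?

0

First-Fit Decreasing: [771] [660,83] [561,230] [552,204] [330,185,144] → 5 tapes.
Total size 3720 GB; any packing needs at least ⌈3720/800⌉ = 5 tapes.
So 5 is already optimal.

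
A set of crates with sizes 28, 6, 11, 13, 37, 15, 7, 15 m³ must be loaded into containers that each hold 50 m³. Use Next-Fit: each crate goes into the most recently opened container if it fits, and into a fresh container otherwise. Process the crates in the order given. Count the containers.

3

28 m³ → container 1 (remaining 22 m³)
6 m³ → container 1 (remaining 16 m³)
11 m³ → container 1 (remaining 5 m³)
13 m³ → container 2 (remaining 37 m³)
37 m³ → container 2 (remaining 0 m³)
15 m³ → container 3 (remaining 35 m³)
7 m³ → container 3 (remaining 28 m³)
15 m³ → container 3 (remaining 13 m³)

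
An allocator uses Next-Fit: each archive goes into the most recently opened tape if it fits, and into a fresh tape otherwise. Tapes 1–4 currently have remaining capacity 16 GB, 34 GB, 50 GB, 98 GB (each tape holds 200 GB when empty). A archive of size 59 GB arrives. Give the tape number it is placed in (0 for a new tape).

Next-Fit only looks at tape 4, which has 98 GB free.
59 GB fits there.

4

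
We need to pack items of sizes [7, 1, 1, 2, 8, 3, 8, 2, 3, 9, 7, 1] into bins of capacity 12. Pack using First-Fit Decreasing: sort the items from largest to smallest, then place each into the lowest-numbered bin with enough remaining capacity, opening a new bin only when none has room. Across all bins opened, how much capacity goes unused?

Sorted descending: 9, 8, 8, 7, 7, 3, 3, 2, 2, 1, 1, 1.
Put 9 in bin 1; 3 remain.
Put 8 in bin 2; 4 remain.
Put 8 in bin 3; 4 remain.
Put 7 in bin 4; 5 remain.
Put 7 in bin 5; 5 remain.
Put 3 in bin 1; 0 remain.
Put 3 in bin 2; 1 remain.
Put 2 in bin 3; 2 remain.
Put 2 in bin 3; 0 remain.
Put 1 in bin 2; 0 remain.
Put 1 in bin 4; 4 remain.
Put 1 in bin 4; 3 remain.
5 bins × 12 = 60; used 52; unused 8.

8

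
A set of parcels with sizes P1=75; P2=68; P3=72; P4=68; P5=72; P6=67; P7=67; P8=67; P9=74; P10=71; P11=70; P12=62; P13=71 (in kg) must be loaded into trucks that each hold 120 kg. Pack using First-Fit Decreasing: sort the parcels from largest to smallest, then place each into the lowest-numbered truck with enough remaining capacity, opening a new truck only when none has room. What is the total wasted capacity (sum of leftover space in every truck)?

Sorted descending: 75, 74, 72, 72, 71, 71, 70, 68, 68, 67, 67, 67, 62.
Put 75 kg in truck 1; 45 kg remain.
Put 74 kg in truck 2; 46 kg remain.
Put 72 kg in truck 3; 48 kg remain.
Put 72 kg in truck 4; 48 kg remain.
Put 71 kg in truck 5; 49 kg remain.
Put 71 kg in truck 6; 49 kg remain.
Put 70 kg in truck 7; 50 kg remain.
Put 68 kg in truck 8; 52 kg remain.
Put 68 kg in truck 9; 52 kg remain.
Put 67 kg in truck 10; 53 kg remain.
Put 67 kg in truck 11; 53 kg remain.
Put 67 kg in truck 12; 53 kg remain.
Put 62 kg in truck 13; 58 kg remain.
13 trucks × 120 kg = 1560 kg; used 904 kg; unused 656 kg.

656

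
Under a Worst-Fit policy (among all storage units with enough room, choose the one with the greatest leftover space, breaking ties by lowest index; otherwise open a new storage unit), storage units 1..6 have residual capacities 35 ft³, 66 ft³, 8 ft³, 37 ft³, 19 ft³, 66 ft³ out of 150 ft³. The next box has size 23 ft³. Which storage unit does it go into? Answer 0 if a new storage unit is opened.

2

Storage units with room: storage unit 1 (35 ft³), storage unit 2 (66 ft³), storage unit 4 (37 ft³), storage unit 6 (66 ft³).
Most room is storage unit 2 with 66 ft³ free.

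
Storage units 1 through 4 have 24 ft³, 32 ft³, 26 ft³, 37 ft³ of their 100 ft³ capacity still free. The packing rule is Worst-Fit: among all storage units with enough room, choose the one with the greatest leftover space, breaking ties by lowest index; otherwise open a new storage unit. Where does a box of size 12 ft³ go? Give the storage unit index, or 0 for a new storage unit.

4

Storage units with room: storage unit 1 (24 ft³), storage unit 2 (32 ft³), storage unit 3 (26 ft³), storage unit 4 (37 ft³).
Most room is storage unit 4 with 37 ft³ free.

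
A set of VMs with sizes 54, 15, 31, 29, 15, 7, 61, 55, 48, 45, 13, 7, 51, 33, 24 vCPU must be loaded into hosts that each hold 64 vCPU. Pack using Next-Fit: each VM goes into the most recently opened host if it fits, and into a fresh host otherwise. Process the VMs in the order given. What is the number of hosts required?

54 vCPU → host 1 (remaining 10 vCPU)
15 vCPU → host 2 (remaining 49 vCPU)
31 vCPU → host 2 (remaining 18 vCPU)
29 vCPU → host 3 (remaining 35 vCPU)
15 vCPU → host 3 (remaining 20 vCPU)
7 vCPU → host 3 (remaining 13 vCPU)
61 vCPU → host 4 (remaining 3 vCPU)
55 vCPU → host 5 (remaining 9 vCPU)
48 vCPU → host 6 (remaining 16 vCPU)
45 vCPU → host 7 (remaining 19 vCPU)
13 vCPU → host 7 (remaining 6 vCPU)
7 vCPU → host 8 (remaining 57 vCPU)
51 vCPU → host 8 (remaining 6 vCPU)
33 vCPU → host 9 (remaining 31 vCPU)
24 vCPU → host 9 (remaining 7 vCPU)

9 hosts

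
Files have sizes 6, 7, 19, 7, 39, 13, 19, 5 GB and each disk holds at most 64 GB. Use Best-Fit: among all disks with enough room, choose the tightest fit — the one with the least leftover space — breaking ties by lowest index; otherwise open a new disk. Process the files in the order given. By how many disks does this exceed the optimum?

0

Best-Fit: [6,7,19,7,13] [39,19,5] → 2 disks.
Total size 115 GB; any packing needs at least ⌈115/64⌉ = 2 disks.
So 2 is already optimal.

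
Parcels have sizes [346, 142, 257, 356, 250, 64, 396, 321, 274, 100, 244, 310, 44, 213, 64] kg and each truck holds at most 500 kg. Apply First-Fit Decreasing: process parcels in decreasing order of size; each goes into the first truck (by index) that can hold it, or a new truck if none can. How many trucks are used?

8

Sorted descending: 396, 356, 346, 321, 310, 274, 257, 250, 244, 213, 142, 100, 64, 64, 44.
truck 1: place 396 kg, 104 kg left
truck 2: place 356 kg, 144 kg left
truck 3: place 346 kg, 154 kg left
truck 4: place 321 kg, 179 kg left
truck 5: place 310 kg, 190 kg left
truck 6: place 274 kg, 226 kg left
truck 7: place 257 kg, 243 kg left
truck 8: place 250 kg, 250 kg left
truck 8: place 244 kg, 6 kg left
truck 6: place 213 kg, 13 kg left
truck 2: place 142 kg, 2 kg left
truck 1: place 100 kg, 4 kg left
truck 3: place 64 kg, 90 kg left
truck 3: place 64 kg, 26 kg left
truck 4: place 44 kg, 135 kg left
Final trucks: [396,100] [356,142] [346,64,64] [321,44] [310] [274,213] [257] [250,244].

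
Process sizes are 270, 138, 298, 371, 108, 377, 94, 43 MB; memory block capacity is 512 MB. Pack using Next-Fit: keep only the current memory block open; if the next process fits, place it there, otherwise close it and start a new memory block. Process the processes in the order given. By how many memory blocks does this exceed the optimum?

1

Next-Fit: [270,138] [298] [371,108] [377,94] [43] → 5 memory blocks.
Total size 1699 MB; any packing needs at least ⌈1699/512⌉ = 4 memory blocks.
An optimal packing achieves that bound: [377,108] [371,138] [298,94,43] [270] → 4 memory blocks.
Excess: 5 − 4 = 1.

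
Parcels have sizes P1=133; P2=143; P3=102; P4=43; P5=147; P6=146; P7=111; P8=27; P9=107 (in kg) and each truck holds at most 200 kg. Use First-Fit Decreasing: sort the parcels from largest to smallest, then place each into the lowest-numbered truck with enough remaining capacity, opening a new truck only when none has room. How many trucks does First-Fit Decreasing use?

Sorted descending: 147, 146, 143, 133, 111, 107, 102, 43, 27.
Put 147 kg in truck 1; 53 kg remain.
Put 146 kg in truck 2; 54 kg remain.
Put 143 kg in truck 3; 57 kg remain.
Put 133 kg in truck 4; 67 kg remain.
Put 111 kg in truck 5; 89 kg remain.
Put 107 kg in truck 6; 93 kg remain.
Put 102 kg in truck 7; 98 kg remain.
Put 43 kg in truck 1; 10 kg remain.
Put 27 kg in truck 2; 27 kg remain.

7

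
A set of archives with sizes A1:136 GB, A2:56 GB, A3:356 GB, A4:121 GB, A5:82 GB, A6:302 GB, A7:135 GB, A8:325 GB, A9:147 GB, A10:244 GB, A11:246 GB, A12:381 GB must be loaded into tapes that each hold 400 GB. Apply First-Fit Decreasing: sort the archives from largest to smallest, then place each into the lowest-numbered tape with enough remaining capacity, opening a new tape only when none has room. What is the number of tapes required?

Sorted descending: 381, 356, 325, 302, 246, 244, 147, 136, 135, 121, 82, 56.
Put 381 GB in tape 1; 19 GB remain.
Put 356 GB in tape 2; 44 GB remain.
Put 325 GB in tape 3; 75 GB remain.
Put 302 GB in tape 4; 98 GB remain.
Put 246 GB in tape 5; 154 GB remain.
Put 244 GB in tape 6; 156 GB remain.
Put 147 GB in tape 5; 7 GB remain.
Put 136 GB in tape 6; 20 GB remain.
Put 135 GB in tape 7; 265 GB remain.
Put 121 GB in tape 7; 144 GB remain.
Put 82 GB in tape 4; 16 GB remain.
Put 56 GB in tape 3; 19 GB remain.

7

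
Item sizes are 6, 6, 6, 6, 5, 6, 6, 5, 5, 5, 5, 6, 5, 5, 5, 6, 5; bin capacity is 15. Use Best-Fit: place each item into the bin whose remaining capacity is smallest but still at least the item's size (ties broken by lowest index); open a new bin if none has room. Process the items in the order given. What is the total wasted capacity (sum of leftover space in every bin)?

Put 6 in bin 1; 9 remain.
Put 6 in bin 1; 3 remain.
Put 6 in bin 2; 9 remain.
Put 6 in bin 2; 3 remain.
Put 5 in bin 3; 10 remain.
Put 6 in bin 3; 4 remain.
Put 6 in bin 4; 9 remain.
Put 5 in bin 4; 4 remain.
Put 5 in bin 5; 10 remain.
Put 5 in bin 5; 5 remain.
Put 5 in bin 5; 0 remain.
Put 6 in bin 6; 9 remain.
Put 5 in bin 6; 4 remain.
Put 5 in bin 7; 10 remain.
Put 5 in bin 7; 5 remain.
Put 6 in bin 8; 9 remain.
Put 5 in bin 7; 0 remain.
8 bins × 15 = 120; used 93; unused 27.

27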